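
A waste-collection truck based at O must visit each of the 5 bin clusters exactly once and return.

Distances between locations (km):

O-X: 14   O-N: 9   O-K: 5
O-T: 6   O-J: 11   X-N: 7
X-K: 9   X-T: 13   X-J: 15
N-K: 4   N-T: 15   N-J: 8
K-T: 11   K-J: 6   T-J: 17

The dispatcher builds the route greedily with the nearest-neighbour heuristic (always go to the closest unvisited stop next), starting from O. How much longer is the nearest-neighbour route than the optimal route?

O: K=5, T=6, N=9, J=11, X=14 ⇒ K
K: N=4, J=6, X=9, T=11 ⇒ N
N: X=7, J=8, T=15 ⇒ X
X: T=13, J=15 ⇒ T
T: J=17 ⇒ J
NN route O → K → N → X → T → J → O costs 57.
Optimal: O → K → J → N → X → T → O costs 45 (by enumerating all 60 distinct tours).
Excess = 57 − 45 = 12.

Excess over optimum: 12 km.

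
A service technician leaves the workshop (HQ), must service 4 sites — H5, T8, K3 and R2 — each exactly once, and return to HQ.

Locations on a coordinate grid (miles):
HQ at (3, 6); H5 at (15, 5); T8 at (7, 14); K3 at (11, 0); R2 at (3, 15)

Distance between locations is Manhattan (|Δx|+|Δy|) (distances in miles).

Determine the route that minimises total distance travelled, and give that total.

HQ-H5-T8-K3-R2-HQ: 13+17+18+23+9 = 80
HQ-H5-T8-R2-K3-HQ: 13+17+5+23+14 = 72
HQ-H5-K3-T8-R2-HQ: 13+9+18+5+9 = 54
HQ-H5-K3-R2-T8-HQ: 13+9+23+5+12 = 62
HQ-H5-R2-T8-K3-HQ: 13+22+5+18+14 = 72
HQ-H5-R2-K3-T8-HQ: 13+22+23+18+12 = 88
HQ-T8-H5-K3-R2-HQ: 12+17+9+23+9 = 70
HQ-T8-H5-R2-K3-HQ: 12+17+22+23+14 = 88
HQ-T8-K3-H5-R2-HQ: 12+18+9+22+9 = 70
HQ-T8-R2-H5-K3-HQ: 12+5+22+9+14 = 62
HQ-K3-H5-T8-R2-HQ: 14+9+17+5+9 = 54
HQ-K3-T8-H5-R2-HQ: 14+18+17+22+9 = 80
The minimum is 54.
One optimal route: HQ → H5 → K3 → T8 → R2 → HQ (or its reverse).

Minimum total distance: 54 miles.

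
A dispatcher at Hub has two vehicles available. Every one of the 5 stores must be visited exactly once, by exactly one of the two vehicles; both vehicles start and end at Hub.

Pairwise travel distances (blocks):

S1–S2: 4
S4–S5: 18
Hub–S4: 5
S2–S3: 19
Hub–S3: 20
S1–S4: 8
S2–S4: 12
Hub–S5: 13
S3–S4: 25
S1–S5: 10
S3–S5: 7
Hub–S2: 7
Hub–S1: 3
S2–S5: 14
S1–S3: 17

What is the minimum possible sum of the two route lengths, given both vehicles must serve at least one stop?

56 blocks — the smallest possible combined total.

There are 2^4 − 1 = 15 ways to divide the 5 stops into two non-empty groups. For each, the best each vehicle can do is its own shortest tour through its group:
  {S1} + {S2, S3, S4, S5}: 6 + 56 = 62
  {S2} + {S1, S3, S4, S5}: 14 + 50 = 64
  {S1, S2} + {S3, S4, S5}: 14 + 50 = 64
  {S3} + {S1, S2, S4, S5}: 40 + 44 = 84
  {S1, S3} + {S2, S4, S5}: 40 + 44 = 84
  {S2, S3} + {S1, S4, S5}: 46 + 36 = 82
  … (15 splits in total)
  {S4} + {S1, S2, S3, S5}: 10 + 46 = 56  ← best
Best: vehicle 1 Hub → S4 → Hub = 10; vehicle 2 Hub → S1 → S2 → S3 → S5 → Hub = 46; combined 56.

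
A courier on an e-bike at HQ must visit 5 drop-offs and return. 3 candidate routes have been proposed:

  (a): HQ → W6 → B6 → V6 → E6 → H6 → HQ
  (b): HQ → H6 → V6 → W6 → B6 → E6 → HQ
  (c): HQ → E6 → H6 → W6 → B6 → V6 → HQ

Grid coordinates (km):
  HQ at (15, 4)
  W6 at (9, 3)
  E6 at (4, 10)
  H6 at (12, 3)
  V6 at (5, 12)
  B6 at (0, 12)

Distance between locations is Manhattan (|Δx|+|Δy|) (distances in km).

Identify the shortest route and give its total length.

(a): 7 + 18 + 5 + 3 + 15 + 4 = 52
(b): 4 + 16 + 13 + 18 + 6 + 17 = 74
(c): 17 + 15 + 3 + 18 + 5 + 18 = 76

Shortest is (a), total 52 km.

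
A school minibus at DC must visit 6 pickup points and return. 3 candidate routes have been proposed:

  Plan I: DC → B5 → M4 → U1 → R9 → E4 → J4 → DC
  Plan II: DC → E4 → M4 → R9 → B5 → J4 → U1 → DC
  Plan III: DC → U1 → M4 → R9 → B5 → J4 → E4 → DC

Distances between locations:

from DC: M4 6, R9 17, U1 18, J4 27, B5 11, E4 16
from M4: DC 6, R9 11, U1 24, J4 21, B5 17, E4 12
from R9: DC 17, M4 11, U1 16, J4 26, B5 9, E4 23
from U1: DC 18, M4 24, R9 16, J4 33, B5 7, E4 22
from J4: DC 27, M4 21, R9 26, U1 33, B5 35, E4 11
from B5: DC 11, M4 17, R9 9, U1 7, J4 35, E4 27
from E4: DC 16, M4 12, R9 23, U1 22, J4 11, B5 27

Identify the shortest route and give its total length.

124 — Plan III is the shortest.

Plan I: 11 + 17 + 24 + 16 + 23 + 11 + 27 = 129
Plan II: 16 + 12 + 11 + 9 + 35 + 33 + 18 = 134
Plan III: 18 + 24 + 11 + 9 + 35 + 11 + 16 = 124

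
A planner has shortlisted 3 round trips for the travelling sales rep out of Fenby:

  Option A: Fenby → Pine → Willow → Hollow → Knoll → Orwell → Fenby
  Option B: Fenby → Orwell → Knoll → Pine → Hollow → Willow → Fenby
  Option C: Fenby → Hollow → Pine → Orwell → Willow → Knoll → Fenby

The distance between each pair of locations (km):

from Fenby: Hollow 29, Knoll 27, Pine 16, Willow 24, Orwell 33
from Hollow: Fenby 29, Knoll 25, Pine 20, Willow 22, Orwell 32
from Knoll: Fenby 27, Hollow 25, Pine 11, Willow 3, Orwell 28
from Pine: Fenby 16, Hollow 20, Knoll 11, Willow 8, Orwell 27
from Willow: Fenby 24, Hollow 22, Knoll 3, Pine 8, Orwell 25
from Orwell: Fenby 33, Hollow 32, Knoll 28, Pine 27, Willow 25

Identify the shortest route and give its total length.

131 km — Option C is the shortest.

Option A: 16 + 8 + 22 + 25 + 28 + 33 = 132
Option B: 33 + 28 + 11 + 20 + 22 + 24 = 138
Option C: 29 + 20 + 27 + 25 + 3 + 27 = 131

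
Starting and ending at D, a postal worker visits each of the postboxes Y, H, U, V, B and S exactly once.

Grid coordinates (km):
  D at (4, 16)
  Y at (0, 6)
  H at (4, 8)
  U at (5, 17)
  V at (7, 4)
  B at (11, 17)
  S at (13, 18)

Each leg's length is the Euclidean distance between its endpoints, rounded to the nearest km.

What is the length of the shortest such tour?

Minimum total distance: 43 km.

There are 360 distinct closed tours to check (reversals are equivalent).
D-Y-H-U-V-B-S-D: 11+4+9+13+14+2+9 = 62
D-Y-H-U-V-S-B-D: 11+4+9+13+15+2+7 = 61
D-Y-H-U-B-V-S-D: 11+4+9+6+14+15+9 = 68
D-Y-H-U-B-S-V-D: 11+4+9+6+2+15+12 = 59
D-Y-H-U-S-V-B-D: 11+4+9+8+15+14+7 = 68
D-Y-H-U-S-B-V-D: 11+4+9+8+2+14+12 = 60
D-Y-H-V-U-B-S-D: 11+4+5+13+6+2+9 = 50
D-Y-H-V-U-S-B-D: 11+4+5+13+8+2+7 = 50
… (352 more)
D-H-Y-V-S-B-U-D: 8+4+7+15+2+6+1 = 43  ← best
The minimum is 43.
One optimal route: D → H → Y → V → S → B → U → D (or its reverse).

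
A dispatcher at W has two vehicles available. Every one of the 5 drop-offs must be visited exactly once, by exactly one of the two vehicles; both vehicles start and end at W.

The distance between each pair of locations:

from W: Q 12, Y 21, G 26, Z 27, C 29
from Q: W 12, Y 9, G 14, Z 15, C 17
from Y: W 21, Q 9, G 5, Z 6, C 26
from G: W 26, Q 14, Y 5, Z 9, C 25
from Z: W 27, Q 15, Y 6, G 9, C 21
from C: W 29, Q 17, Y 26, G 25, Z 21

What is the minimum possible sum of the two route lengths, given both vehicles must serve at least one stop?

109 — the smallest possible combined total.

Check every non-empty split of the stops between the two vehicles; for each half take its own optimal tour:
  {Q} + {Y, G, Z, C}: 24 + 85 = 109
  {Y} + {Q, G, Z, C}: 42 + 85 = 127
  {Q, Y} + {G, Z, C}: 42 + 85 = 127
  {G} + {Q, Y, Z, C}: 52 + 77 = 129
  {Q, G} + {Y, Z, C}: 52 + 77 = 129
  {Y, G} + {Q, Z, C}: 52 + 77 = 129
  … (15 splits in total)
Best: vehicle 1 W → Q → W = 24; vehicle 2 W → Y → G → Z → C → W = 85; combined 109.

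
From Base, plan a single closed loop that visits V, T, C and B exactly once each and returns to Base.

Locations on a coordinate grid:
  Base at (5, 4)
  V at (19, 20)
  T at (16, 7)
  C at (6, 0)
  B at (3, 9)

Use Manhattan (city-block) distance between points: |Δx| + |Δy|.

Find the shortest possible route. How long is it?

Shortest round trip = 72.

With 4 stops there are 4!/2 = 12 distinct round trips (a route and its reverse cost the same).
Base-V-T-C-B-Base: 30+16+17+12+7 = 82
Base-V-T-B-C-Base: 30+16+15+12+5 = 78
Base-V-C-T-B-Base: 30+33+17+15+7 = 102
Base-V-C-B-T-Base: 30+33+12+15+14 = 104
Base-V-B-T-C-Base: 30+27+15+17+5 = 94
Base-V-B-C-T-Base: 30+27+12+17+14 = 100
Base-T-V-C-B-Base: 14+16+33+12+7 = 82
Base-T-V-B-C-Base: 14+16+27+12+5 = 74
Base-T-C-V-B-Base: 14+17+33+27+7 = 98
Base-T-B-V-C-Base: 14+15+27+33+5 = 94
Base-C-V-T-B-Base: 5+33+16+15+7 = 76
Base-C-T-V-B-Base: 5+17+16+27+7 = 72
The minimum is 72.
One optimal route: Base → C → T → V → B → Base (or its reverse).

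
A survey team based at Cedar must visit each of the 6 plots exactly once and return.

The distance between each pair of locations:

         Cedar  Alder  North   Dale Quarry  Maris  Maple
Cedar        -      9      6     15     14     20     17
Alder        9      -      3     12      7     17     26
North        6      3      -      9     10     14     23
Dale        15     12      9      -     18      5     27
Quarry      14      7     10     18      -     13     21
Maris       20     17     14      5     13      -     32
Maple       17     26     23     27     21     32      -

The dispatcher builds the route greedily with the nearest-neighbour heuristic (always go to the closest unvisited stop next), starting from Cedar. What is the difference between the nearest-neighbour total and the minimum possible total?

Cedar: North=6, Alder=9, Quarry=14, Dale=15, Maple=17, Maris=20 ⇒ North
North: Alder=3, Dale=9, Quarry=10, Maris=14, Maple=23 ⇒ Alder
Alder: Quarry=7, Dale=12, Maris=17, Maple=26 ⇒ Quarry
Quarry: Maris=13, Dale=18, Maple=21 ⇒ Maris
Maris: Dale=5, Maple=32 ⇒ Dale
Dale: Maple=27 ⇒ Maple
NN route Cedar → North → Alder → Quarry → Maris → Dale → Maple → Cedar costs 78.
Optimal: Cedar → Alder → North → Dale → Maris → Quarry → Maple → Cedar costs 77 (by enumerating all 360 distinct tours).
Excess = 78 − 77 = 1.

The nearest-neighbour route is 1 longer than optimal.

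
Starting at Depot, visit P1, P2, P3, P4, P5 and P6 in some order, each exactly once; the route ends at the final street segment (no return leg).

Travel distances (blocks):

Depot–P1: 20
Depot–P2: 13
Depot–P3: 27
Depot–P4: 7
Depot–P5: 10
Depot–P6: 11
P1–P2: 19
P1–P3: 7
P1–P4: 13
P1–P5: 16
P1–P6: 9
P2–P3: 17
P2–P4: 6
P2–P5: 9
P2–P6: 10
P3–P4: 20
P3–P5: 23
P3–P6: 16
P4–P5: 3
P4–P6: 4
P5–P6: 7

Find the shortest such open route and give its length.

There are 6! = 720 possible orderings.
Depot→P1→P2→P3→P4→P5→P6: 20+19+17+20+3+7 = 86
Depot→P1→P2→P3→P4→P6→P5: 20+19+17+20+4+7 = 87
Depot→P1→P2→P3→P5→P4→P6: 20+19+17+23+3+4 = 86
Depot→P1→P2→P3→P5→P6→P4: 20+19+17+23+7+4 = 90
Depot→P1→P2→P3→P6→P4→P5: 20+19+17+16+4+3 = 79
Depot→P1→P2→P3→P6→P5→P4: 20+19+17+16+7+3 = 82
Depot→P1→P2→P4→P3→P5→P6: 20+19+6+20+23+7 = 95
Depot→P1→P2→P4→P3→P6→P5: 20+19+6+20+16+7 = 88
… (712 more)
Depot→P2→P4→P5→P6→P1→P3: 13+6+3+7+9+7 = 45  ← best
The minimum is 45.
One shortest path: Depot → P2 → P4 → P5 → P6 → P1 → P3.

Minimum one-way distance = 45 blocks.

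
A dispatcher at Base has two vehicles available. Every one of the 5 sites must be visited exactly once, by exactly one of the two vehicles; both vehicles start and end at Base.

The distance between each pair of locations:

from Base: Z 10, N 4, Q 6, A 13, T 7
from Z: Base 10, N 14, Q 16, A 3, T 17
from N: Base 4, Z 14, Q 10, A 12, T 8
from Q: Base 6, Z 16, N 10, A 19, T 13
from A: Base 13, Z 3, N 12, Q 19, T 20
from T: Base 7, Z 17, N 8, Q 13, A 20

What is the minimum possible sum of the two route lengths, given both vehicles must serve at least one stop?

Minimum combined distance: 52.

Try each way of splitting the stops between the two vehicles (each non-empty) and, for each split, find the best tour for each vehicle:
  {Z} + {N, Q, A, T}: 20 + 52 = 72
  {N} + {Z, Q, A, T}: 8 + 52 = 60
  {Z, N} + {Q, A, T}: 28 + 52 = 80
  {Q} + {Z, N, A, T}: 12 + 40 = 52
  {Z, Q} + {N, A, T}: 32 + 40 = 72
  {N, Q} + {Z, A, T}: 20 + 40 = 60
  … (15 splits in total)
Best: vehicle 1 Base → Q → Base = 12; vehicle 2 Base → Z → A → N → T → Base = 40; combined 52.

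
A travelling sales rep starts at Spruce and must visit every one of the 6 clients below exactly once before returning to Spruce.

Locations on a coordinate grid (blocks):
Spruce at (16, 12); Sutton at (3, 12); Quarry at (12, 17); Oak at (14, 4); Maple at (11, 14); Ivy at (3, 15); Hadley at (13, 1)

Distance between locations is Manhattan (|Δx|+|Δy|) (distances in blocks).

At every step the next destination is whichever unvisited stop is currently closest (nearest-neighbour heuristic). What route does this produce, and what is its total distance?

Total distance 62 blocks via the nearest-neighbour route Spruce → Maple → Quarry → Ivy → Sutton → Oak → Hadley → Spruce.

At Spruce the remaining stops are Maple 7, Quarry 9, Oak 10, Sutton 13, Hadley 14, Ivy 16; go to Maple.
At Maple the remaining stops are Quarry 4, Ivy 9, Sutton 10, Oak 13, Hadley 15; go to Quarry.
At Quarry the remaining stops are Ivy 11, Sutton 14, Oak 15, Hadley 17; go to Ivy.
At Ivy the remaining stops are Sutton 3, Oak 22, Hadley 24; go to Sutton.
At Sutton the remaining stops are Oak 19, Hadley 21; go to Oak.
At Oak the remaining stops are Hadley 4; go to Hadley.
Return Hadley→Spruce: 14.
Total = 7 + 4 + 11 + 3 + 19 + 4 + 14 = 62.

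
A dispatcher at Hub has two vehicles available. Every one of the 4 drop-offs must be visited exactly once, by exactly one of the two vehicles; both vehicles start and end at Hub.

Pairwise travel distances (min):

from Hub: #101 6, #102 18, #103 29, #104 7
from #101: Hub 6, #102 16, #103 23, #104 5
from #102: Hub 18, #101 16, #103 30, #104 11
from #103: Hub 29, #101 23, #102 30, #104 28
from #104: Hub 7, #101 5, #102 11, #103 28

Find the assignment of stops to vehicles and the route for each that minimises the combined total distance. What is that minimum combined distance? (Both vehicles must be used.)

There are 2^3 − 1 = 7 ways to divide the 4 stops into two non-empty groups. For each, the best each vehicle can do is its own shortest tour through its group:
  {#101} + {#102, #103, #104}: 12 + 77 = 89
  {#102} + {#101, #103, #104}: 36 + 64 = 100
  {#101, #102} + {#103, #104}: 40 + 64 = 104
  {#103} + {#101, #102, #104}: 58 + 40 = 98
  {#101, #103} + {#102, #104}: 58 + 36 = 94
  {#102, #103} + {#101, #104}: 77 + 18 = 95
  … (7 splits in total)
Best: vehicle 1 Hub → #101 → Hub = 12; vehicle 2 Hub → #103 → #102 → #104 → Hub = 77; combined 89.

Minimum combined distance: 89 min.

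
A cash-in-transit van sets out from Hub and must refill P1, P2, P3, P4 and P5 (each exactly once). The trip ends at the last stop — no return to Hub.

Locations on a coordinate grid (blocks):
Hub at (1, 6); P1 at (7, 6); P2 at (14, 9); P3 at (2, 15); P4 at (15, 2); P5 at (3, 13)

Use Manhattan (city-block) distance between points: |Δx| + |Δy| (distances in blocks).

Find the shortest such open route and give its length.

42 blocks — the minimum one-way total.

There are 5! = 120 possible orderings.
Hub→P1→P2→P3→P4→P5: 6+10+18+26+23 = 83
Hub→P1→P2→P3→P5→P4: 6+10+18+3+23 = 60
Hub→P1→P2→P4→P3→P5: 6+10+8+26+3 = 53
Hub→P1→P2→P4→P5→P3: 6+10+8+23+3 = 50
Hub→P1→P2→P5→P3→P4: 6+10+15+3+26 = 60
Hub→P1→P2→P5→P4→P3: 6+10+15+23+26 = 80
Hub→P1→P3→P2→P4→P5: 6+14+18+8+23 = 69
Hub→P1→P3→P2→P5→P4: 6+14+18+15+23 = 76
Hub→P1→P3→P4→P2→P5: 6+14+26+8+15 = 69
Hub→P1→P3→P4→P5→P2: 6+14+26+23+15 = 84
Hub→P1→P3→P5→P2→P4: 6+14+3+15+8 = 46
Hub→P1→P3→P5→P4→P2: 6+14+3+23+8 = 54
Hub→P1→P4→P2→P3→P5: 6+12+8+18+3 = 47
Hub→P1→P4→P2→P5→P3: 6+12+8+15+3 = 44
… (106 more)
Hub→P3→P5→P1→P2→P4: 10+3+11+10+8 = 42  ← best
The minimum is 42.
One shortest path: Hub → P3 → P5 → P1 → P2 → P4.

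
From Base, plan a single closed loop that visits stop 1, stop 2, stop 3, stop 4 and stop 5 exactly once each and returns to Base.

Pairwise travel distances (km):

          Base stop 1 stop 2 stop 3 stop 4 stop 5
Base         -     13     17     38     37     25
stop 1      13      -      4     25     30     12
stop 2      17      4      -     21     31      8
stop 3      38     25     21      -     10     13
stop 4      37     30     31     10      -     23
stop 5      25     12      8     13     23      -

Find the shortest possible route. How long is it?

Base-stop 1-stop 2-stop 3-stop 4-stop 5-Base: 13+4+21+10+23+25 = 96
Base-stop 1-stop 2-stop 3-stop 5-stop 4-Base: 13+4+21+13+23+37 = 111
Base-stop 1-stop 2-stop 4-stop 3-stop 5-Base: 13+4+31+10+13+25 = 96
Base-stop 1-stop 2-stop 4-stop 5-stop 3-Base: 13+4+31+23+13+38 = 122
Base-stop 1-stop 2-stop 5-stop 3-stop 4-Base: 13+4+8+13+10+37 = 85
Base-stop 1-stop 2-stop 5-stop 4-stop 3-Base: 13+4+8+23+10+38 = 96
Base-stop 1-stop 3-stop 2-stop 4-stop 5-Base: 13+25+21+31+23+25 = 138
Base-stop 1-stop 3-stop 2-stop 5-stop 4-Base: 13+25+21+8+23+37 = 127
Base-stop 1-stop 3-stop 4-stop 2-stop 5-Base: 13+25+10+31+8+25 = 112
Base-stop 1-stop 3-stop 4-stop 5-stop 2-Base: 13+25+10+23+8+17 = 96
Base-stop 1-stop 3-stop 5-stop 2-stop 4-Base: 13+25+13+8+31+37 = 127
Base-stop 1-stop 3-stop 5-stop 4-stop 2-Base: 13+25+13+23+31+17 = 122
Base-stop 1-stop 4-stop 2-stop 3-stop 5-Base: 13+30+31+21+13+25 = 133
Base-stop 1-stop 4-stop 2-stop 5-stop 3-Base: 13+30+31+8+13+38 = 133
… (46 more)
The minimum is 85.
One optimal route: Base → stop 1 → stop 2 → stop 5 → stop 3 → stop 4 → Base (or its reverse).

Shortest round trip = 85 km.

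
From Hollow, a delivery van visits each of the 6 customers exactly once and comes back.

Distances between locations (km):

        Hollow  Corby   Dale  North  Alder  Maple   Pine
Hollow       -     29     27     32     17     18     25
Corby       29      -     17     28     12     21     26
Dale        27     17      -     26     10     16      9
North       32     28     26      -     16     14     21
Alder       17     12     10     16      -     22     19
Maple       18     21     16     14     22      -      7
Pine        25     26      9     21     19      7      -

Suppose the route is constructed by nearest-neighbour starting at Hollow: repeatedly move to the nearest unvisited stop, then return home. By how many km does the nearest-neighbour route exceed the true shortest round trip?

The nearest-neighbour route is 6 km longer than optimal.

Hollow: Alder=17, Maple=18, Pine=25, Dale=27, Corby=29, North=32 ⇒ Alder
Alder: Dale=10, Corby=12, North=16, Pine=19, Maple=22 ⇒ Dale
Dale: Pine=9, Maple=16, Corby=17, North=26 ⇒ Pine
Pine: Maple=7, North=21, Corby=26 ⇒ Maple
Maple: North=14, Corby=21 ⇒ North
North: Corby=28 ⇒ Corby
NN route Hollow → Alder → Dale → Pine → Maple → North → Corby → Hollow costs 114.
Optimal: Hollow → North → Maple → Pine → Dale → Corby → Alder → Hollow costs 108 (by enumerating all 360 distinct tours).
Excess = 114 − 108 = 6.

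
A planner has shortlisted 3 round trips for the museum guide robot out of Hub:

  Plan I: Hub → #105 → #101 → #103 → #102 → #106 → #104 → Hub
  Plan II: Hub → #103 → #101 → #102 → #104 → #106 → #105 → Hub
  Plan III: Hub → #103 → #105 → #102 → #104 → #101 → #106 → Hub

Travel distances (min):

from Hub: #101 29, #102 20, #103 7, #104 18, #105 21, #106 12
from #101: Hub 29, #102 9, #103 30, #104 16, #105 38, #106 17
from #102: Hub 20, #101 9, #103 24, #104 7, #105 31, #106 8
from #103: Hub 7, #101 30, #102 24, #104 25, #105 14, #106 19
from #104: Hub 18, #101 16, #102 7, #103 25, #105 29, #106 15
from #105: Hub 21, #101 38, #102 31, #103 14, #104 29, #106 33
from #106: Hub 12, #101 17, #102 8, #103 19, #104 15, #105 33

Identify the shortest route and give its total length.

Shortest is Plan III, total 104 min.

Plan I: 21 + 38 + 30 + 24 + 8 + 15 + 18 = 154
Plan II: 7 + 30 + 9 + 7 + 15 + 33 + 21 = 122
Plan III: 7 + 14 + 31 + 7 + 16 + 17 + 12 = 104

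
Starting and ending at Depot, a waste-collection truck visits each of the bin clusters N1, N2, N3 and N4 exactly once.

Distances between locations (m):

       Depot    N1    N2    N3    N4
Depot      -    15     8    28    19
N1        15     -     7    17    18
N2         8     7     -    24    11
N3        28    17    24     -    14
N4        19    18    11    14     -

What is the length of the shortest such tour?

There are 12 distinct closed tours to check (reversals are equivalent).
Depot→N1→N2→N3→N4→Depot: 15+7+24+14+19 = 79
Depot→N1→N2→N4→N3→Depot: 15+7+11+14+28 = 75
Depot→N1→N3→N2→N4→Depot: 15+17+24+11+19 = 86
Depot→N1→N3→N4→N2→Depot: 15+17+14+11+8 = 65
Depot→N1→N4→N2→N3→Depot: 15+18+11+24+28 = 96
Depot→N1→N4→N3→N2→Depot: 15+18+14+24+8 = 79
Depot→N2→N1→N3→N4→Depot: 8+7+17+14+19 = 65
Depot→N2→N1→N4→N3→Depot: 8+7+18+14+28 = 75
Depot→N2→N3→N1→N4→Depot: 8+24+17+18+19 = 86
Depot→N2→N4→N1→N3→Depot: 8+11+18+17+28 = 82
Depot→N3→N1→N2→N4→Depot: 28+17+7+11+19 = 82
Depot→N3→N2→N1→N4→Depot: 28+24+7+18+19 = 96
The minimum is 65.
One optimal route: Depot → N1 → N3 → N4 → N2 → Depot (or its reverse).

65 m — the shortest possible round trip.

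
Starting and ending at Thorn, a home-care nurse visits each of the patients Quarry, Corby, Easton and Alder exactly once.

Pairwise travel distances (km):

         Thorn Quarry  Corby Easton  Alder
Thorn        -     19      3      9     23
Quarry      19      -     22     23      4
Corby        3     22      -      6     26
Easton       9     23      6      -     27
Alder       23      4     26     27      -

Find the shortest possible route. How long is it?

Thorn→Quarry→Corby→Easton→Alder→Thorn: 19+22+6+27+23 = 97
Thorn→Quarry→Corby→Alder→Easton→Thorn: 19+22+26+27+9 = 103
Thorn→Quarry→Easton→Corby→Alder→Thorn: 19+23+6+26+23 = 97
Thorn→Quarry→Easton→Alder→Corby→Thorn: 19+23+27+26+3 = 98
Thorn→Quarry→Alder→Corby→Easton→Thorn: 19+4+26+6+9 = 64
Thorn→Quarry→Alder→Easton→Corby→Thorn: 19+4+27+6+3 = 59
Thorn→Corby→Quarry→Easton→Alder→Thorn: 3+22+23+27+23 = 98
Thorn→Corby→Quarry→Alder→Easton→Thorn: 3+22+4+27+9 = 65
Thorn→Corby→Easton→Quarry→Alder→Thorn: 3+6+23+4+23 = 59
Thorn→Corby→Alder→Quarry→Easton→Thorn: 3+26+4+23+9 = 65
Thorn→Easton→Quarry→Corby→Alder→Thorn: 9+23+22+26+23 = 103
Thorn→Easton→Corby→Quarry→Alder→Thorn: 9+6+22+4+23 = 64
The minimum is 59.
One optimal route: Thorn → Quarry → Alder → Easton → Corby → Thorn (or its reverse).

59 km — the shortest possible round trip.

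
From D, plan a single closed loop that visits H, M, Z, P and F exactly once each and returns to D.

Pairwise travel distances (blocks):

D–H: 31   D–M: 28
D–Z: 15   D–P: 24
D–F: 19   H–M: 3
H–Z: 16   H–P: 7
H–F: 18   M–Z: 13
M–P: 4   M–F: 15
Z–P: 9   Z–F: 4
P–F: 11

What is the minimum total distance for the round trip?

D→H→M→Z→P→F→D: 31+3+13+9+11+19 = 86
D→H→M→Z→F→P→D: 31+3+13+4+11+24 = 86
D→H→M→P→Z→F→D: 31+3+4+9+4+19 = 70
D→H→M→P→F→Z→D: 31+3+4+11+4+15 = 68
D→H→M→F→Z→P→D: 31+3+15+4+9+24 = 86
D→H→M→F→P→Z→D: 31+3+15+11+9+15 = 84
D→H→Z→M→P→F→D: 31+16+13+4+11+19 = 94
D→H→Z→M→F→P→D: 31+16+13+15+11+24 = 110
D→H→Z→P→M→F→D: 31+16+9+4+15+19 = 94
D→H→Z→P→F→M→D: 31+16+9+11+15+28 = 110
D→H→Z→F→M→P→D: 31+16+4+15+4+24 = 94
D→H→Z→F→P→M→D: 31+16+4+11+4+28 = 94
D→H→P→M→Z→F→D: 31+7+4+13+4+19 = 78
D→H→P→M→F→Z→D: 31+7+4+15+4+15 = 76
… (46 more)
The minimum is 68.
One optimal route: D → H → M → P → F → Z → D (or its reverse).

Shortest round trip = 68 blocks.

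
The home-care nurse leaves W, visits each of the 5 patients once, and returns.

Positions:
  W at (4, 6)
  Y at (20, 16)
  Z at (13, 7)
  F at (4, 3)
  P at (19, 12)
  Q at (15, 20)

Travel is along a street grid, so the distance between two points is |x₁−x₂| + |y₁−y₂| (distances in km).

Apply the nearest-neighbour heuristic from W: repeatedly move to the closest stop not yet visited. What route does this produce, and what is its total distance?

At W the remaining stops are F 3, Z 10, P 21, Q 25, Y 26; go to F.
At F the remaining stops are Z 13, P 24, Q 28, Y 29; go to Z.
At Z the remaining stops are P 11, Q 15, Y 16; go to P.
At P the remaining stops are Y 5, Q 12; go to Y.
At Y the remaining stops are Q 9; go to Q.
Return Q→W: 25.
Total = 3 + 13 + 11 + 5 + 9 + 25 = 66.

66 km along W → F → Z → P → Y → Q → W.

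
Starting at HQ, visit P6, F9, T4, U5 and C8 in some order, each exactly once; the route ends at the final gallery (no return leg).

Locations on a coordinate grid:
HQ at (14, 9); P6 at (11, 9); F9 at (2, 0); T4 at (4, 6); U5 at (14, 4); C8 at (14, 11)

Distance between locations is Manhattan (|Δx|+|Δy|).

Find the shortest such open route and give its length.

Minimum one-way distance = 35.

There are 5! = 120 possible orderings.
HQ - P6 - F9 - T4 - U5 - C8: 3+18+8+12+7 = 48
HQ - P6 - F9 - T4 - C8 - U5: 3+18+8+15+7 = 51
HQ - P6 - F9 - U5 - T4 - C8: 3+18+16+12+15 = 64
HQ - P6 - F9 - U5 - C8 - T4: 3+18+16+7+15 = 59
HQ - P6 - F9 - C8 - T4 - U5: 3+18+23+15+12 = 71
HQ - P6 - F9 - C8 - U5 - T4: 3+18+23+7+12 = 63
HQ - P6 - T4 - F9 - U5 - C8: 3+10+8+16+7 = 44
HQ - P6 - T4 - F9 - C8 - U5: 3+10+8+23+7 = 51
HQ - P6 - T4 - U5 - F9 - C8: 3+10+12+16+23 = 64
HQ - P6 - T4 - U5 - C8 - F9: 3+10+12+7+23 = 55
HQ - P6 - T4 - C8 - F9 - U5: 3+10+15+23+16 = 67
HQ - P6 - T4 - C8 - U5 - F9: 3+10+15+7+16 = 51
HQ - P6 - U5 - F9 - T4 - C8: 3+8+16+8+15 = 50
HQ - P6 - U5 - F9 - C8 - T4: 3+8+16+23+15 = 65
… (106 more)
HQ - P6 - C8 - U5 - T4 - F9: 3+5+7+12+8 = 35  ← best
The minimum is 35.
One shortest path: HQ → P6 → C8 → U5 → T4 → F9.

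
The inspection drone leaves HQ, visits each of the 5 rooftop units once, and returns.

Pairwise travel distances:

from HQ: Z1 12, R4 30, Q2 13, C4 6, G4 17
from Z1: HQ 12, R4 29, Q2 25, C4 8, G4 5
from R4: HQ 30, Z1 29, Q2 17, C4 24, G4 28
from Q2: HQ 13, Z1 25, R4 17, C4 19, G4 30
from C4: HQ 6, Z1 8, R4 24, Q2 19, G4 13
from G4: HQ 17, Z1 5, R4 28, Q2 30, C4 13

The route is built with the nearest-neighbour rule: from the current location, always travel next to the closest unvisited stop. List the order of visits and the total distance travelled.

Total distance 77 via the nearest-neighbour route HQ → C4 → Z1 → G4 → R4 → Q2 → HQ.

At HQ the remaining stops are C4 6, Z1 12, Q2 13, G4 17, R4 30; go to C4.
At C4 the remaining stops are Z1 8, G4 13, Q2 19, R4 24; go to Z1.
At Z1 the remaining stops are G4 5, Q2 25, R4 29; go to G4.
At G4 the remaining stops are R4 28, Q2 30; go to R4.
At R4 the remaining stops are Q2 17; go to Q2.
Return Q2→HQ: 13.
Total = 6 + 8 + 5 + 28 + 17 + 13 = 77.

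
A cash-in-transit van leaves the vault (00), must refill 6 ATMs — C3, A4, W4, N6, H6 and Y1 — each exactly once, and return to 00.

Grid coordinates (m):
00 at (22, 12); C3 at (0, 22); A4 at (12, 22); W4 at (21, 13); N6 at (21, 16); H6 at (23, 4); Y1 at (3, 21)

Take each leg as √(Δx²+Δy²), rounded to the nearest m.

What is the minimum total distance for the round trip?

Shortest round trip = 64 m.

With 6 stops there are 6!/2 = 360 distinct round trips (a route and its reverse cost the same).
00-C3-A4-W4-N6-H6-Y1-00: 24+12+13+3+12+26+21 = 111
00-C3-A4-W4-N6-Y1-H6-00: 24+12+13+3+19+26+8 = 105
00-C3-A4-W4-H6-N6-Y1-00: 24+12+13+9+12+19+21 = 110
00-C3-A4-W4-H6-Y1-N6-00: 24+12+13+9+26+19+4 = 107
00-C3-A4-W4-Y1-N6-H6-00: 24+12+13+20+19+12+8 = 108
00-C3-A4-W4-Y1-H6-N6-00: 24+12+13+20+26+12+4 = 111
00-C3-A4-N6-W4-H6-Y1-00: 24+12+11+3+9+26+21 = 106
00-C3-A4-N6-W4-Y1-H6-00: 24+12+11+3+20+26+8 = 104
… (352 more)
00-W4-N6-A4-C3-Y1-H6-00: 1+3+11+12+3+26+8 = 64  ← best
The minimum is 64.
One optimal route: 00 → W4 → N6 → A4 → C3 → Y1 → H6 → 00 (or its reverse).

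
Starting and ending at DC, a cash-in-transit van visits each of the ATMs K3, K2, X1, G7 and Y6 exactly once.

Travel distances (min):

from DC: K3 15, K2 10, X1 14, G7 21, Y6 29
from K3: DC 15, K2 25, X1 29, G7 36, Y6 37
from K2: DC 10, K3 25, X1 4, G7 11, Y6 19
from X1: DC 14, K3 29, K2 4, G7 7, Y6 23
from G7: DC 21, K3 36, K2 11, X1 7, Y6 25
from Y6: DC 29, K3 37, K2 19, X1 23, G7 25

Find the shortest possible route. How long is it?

98 min — the shortest possible round trip.

There are 60 distinct closed tours to check (reversals are equivalent).
DC - K3 - K2 - X1 - G7 - Y6 - DC: 15+25+4+7+25+29 = 105
DC - K3 - K2 - X1 - Y6 - G7 - DC: 15+25+4+23+25+21 = 113
DC - K3 - K2 - G7 - X1 - Y6 - DC: 15+25+11+7+23+29 = 110
DC - K3 - K2 - G7 - Y6 - X1 - DC: 15+25+11+25+23+14 = 113
DC - K3 - K2 - Y6 - X1 - G7 - DC: 15+25+19+23+7+21 = 110
DC - K3 - K2 - Y6 - G7 - X1 - DC: 15+25+19+25+7+14 = 105
DC - K3 - X1 - K2 - G7 - Y6 - DC: 15+29+4+11+25+29 = 113
DC - K3 - X1 - K2 - Y6 - G7 - DC: 15+29+4+19+25+21 = 113
DC - K3 - X1 - G7 - K2 - Y6 - DC: 15+29+7+11+19+29 = 110
DC - K3 - X1 - G7 - Y6 - K2 - DC: 15+29+7+25+19+10 = 105
DC - K3 - X1 - Y6 - K2 - G7 - DC: 15+29+23+19+11+21 = 118
DC - K3 - X1 - Y6 - G7 - K2 - DC: 15+29+23+25+11+10 = 113
DC - K3 - G7 - K2 - X1 - Y6 - DC: 15+36+11+4+23+29 = 118
DC - K3 - G7 - K2 - Y6 - X1 - DC: 15+36+11+19+23+14 = 118
… (46 more)
DC - K3 - Y6 - G7 - X1 - K2 - DC: 15+37+25+7+4+10 = 98  ← best
The minimum is 98.
One optimal route: DC → K3 → Y6 → G7 → X1 → K2 → DC (or its reverse).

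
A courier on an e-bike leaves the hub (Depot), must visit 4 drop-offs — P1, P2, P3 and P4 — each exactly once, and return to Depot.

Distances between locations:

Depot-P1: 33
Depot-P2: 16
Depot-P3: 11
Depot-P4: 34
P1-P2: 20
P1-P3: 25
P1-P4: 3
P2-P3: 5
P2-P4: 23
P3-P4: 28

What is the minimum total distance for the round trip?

Shortest round trip = 73.

With 4 stops there are 4!/2 = 12 distinct round trips (a route and its reverse cost the same).
Depot-P1-P2-P3-P4-Depot: 33+20+5+28+34 = 120
Depot-P1-P2-P4-P3-Depot: 33+20+23+28+11 = 115
Depot-P1-P3-P2-P4-Depot: 33+25+5+23+34 = 120
Depot-P1-P3-P4-P2-Depot: 33+25+28+23+16 = 125
Depot-P1-P4-P2-P3-Depot: 33+3+23+5+11 = 75
Depot-P1-P4-P3-P2-Depot: 33+3+28+5+16 = 85
Depot-P2-P1-P3-P4-Depot: 16+20+25+28+34 = 123
Depot-P2-P1-P4-P3-Depot: 16+20+3+28+11 = 78
Depot-P2-P3-P1-P4-Depot: 16+5+25+3+34 = 83
Depot-P2-P4-P1-P3-Depot: 16+23+3+25+11 = 78
Depot-P3-P1-P2-P4-Depot: 11+25+20+23+34 = 113
Depot-P3-P2-P1-P4-Depot: 11+5+20+3+34 = 73
The minimum is 73.
One optimal route: Depot → P3 → P2 → P1 → P4 → Depot (or its reverse).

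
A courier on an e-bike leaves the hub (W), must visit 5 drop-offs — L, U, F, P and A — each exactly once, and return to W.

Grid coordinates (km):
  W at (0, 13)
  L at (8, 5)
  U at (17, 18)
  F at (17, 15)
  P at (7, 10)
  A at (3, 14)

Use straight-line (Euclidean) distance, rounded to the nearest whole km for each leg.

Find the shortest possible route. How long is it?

47 km — the shortest possible round trip.

W-L-U-F-P-A-W: 11+16+3+11+6+3 = 50
W-L-U-F-A-P-W: 11+16+3+14+6+8 = 58
W-L-U-P-F-A-W: 11+16+13+11+14+3 = 68
W-L-U-P-A-F-W: 11+16+13+6+14+17 = 77
W-L-U-A-F-P-W: 11+16+15+14+11+8 = 75
W-L-U-A-P-F-W: 11+16+15+6+11+17 = 76
W-L-F-U-P-A-W: 11+13+3+13+6+3 = 49
W-L-F-U-A-P-W: 11+13+3+15+6+8 = 56
W-L-F-P-U-A-W: 11+13+11+13+15+3 = 66
W-L-F-P-A-U-W: 11+13+11+6+15+18 = 74
W-L-F-A-U-P-W: 11+13+14+15+13+8 = 74
W-L-F-A-P-U-W: 11+13+14+6+13+18 = 75
W-L-P-U-F-A-W: 11+5+13+3+14+3 = 49
W-L-P-U-A-F-W: 11+5+13+15+14+17 = 75
… (46 more)
W-P-L-F-U-A-W: 8+5+13+3+15+3 = 47  ← best
The minimum is 47.
One optimal route: W → P → L → F → U → A → W (or its reverse).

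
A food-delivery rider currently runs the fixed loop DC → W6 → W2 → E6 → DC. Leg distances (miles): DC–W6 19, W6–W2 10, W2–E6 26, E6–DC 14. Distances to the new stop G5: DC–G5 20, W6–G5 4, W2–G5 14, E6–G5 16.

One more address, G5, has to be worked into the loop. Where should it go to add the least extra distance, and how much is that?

Insertion cost between consecutive stops i–j is d(i,G5) + d(G5,j) − d(i,j):
  between DC and W6: 20 + 4 − 19 = 5
  between W6 and W2: 4 + 14 − 10 = 8
  between W2 and E6: 14 + 16 − 26 = 4
  between E6 and DC: 16 + 20 − 14 = 22
Cheapest insertion is between W2 and E6, adding 4.
New total = 69 + 4 = 73.

Minimum extra distance: 4 miles, inserting G5 between W2 and E6.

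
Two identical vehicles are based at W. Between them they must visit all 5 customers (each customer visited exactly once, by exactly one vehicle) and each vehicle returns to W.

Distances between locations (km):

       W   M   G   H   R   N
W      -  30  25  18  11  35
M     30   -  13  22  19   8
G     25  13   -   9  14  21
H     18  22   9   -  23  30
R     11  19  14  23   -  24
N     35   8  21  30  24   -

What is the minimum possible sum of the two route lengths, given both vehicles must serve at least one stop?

Check every non-empty split of the stops between the two vehicles; for each half take its own optimal tour:
  {M} + {G, H, R, N}: 60 + 83 = 143
  {G} + {M, H, R, N}: 50 + 83 = 133
  {M, G} + {H, R, N}: 68 + 83 = 151
  {H} + {M, G, R, N}: 36 + 81 = 117
  {M, H} + {G, R, N}: 70 + 81 = 151
  {G, H} + {M, R, N}: 52 + 73 = 125
  … (15 splits in total)
  {R} + {M, G, H, N}: 22 + 83 = 105  ← best
Best: vehicle 1 W → R → W = 22; vehicle 2 W → H → G → M → N → W = 83; combined 105.

Minimum combined distance: 105 km.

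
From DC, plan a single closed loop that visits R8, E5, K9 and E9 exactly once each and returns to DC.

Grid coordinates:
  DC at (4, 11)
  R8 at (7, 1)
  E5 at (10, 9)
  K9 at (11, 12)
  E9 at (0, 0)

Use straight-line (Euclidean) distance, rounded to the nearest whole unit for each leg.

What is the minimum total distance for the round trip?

38 — the shortest possible round trip.

DC→R8→E5→K9→E9→DC: 10+9+3+16+12 = 50
DC→R8→E5→E9→K9→DC: 10+9+13+16+7 = 55
DC→R8→K9→E5→E9→DC: 10+12+3+13+12 = 50
DC→R8→K9→E9→E5→DC: 10+12+16+13+6 = 57
DC→R8→E9→E5→K9→DC: 10+7+13+3+7 = 40
DC→R8→E9→K9→E5→DC: 10+7+16+3+6 = 42
DC→E5→R8→K9→E9→DC: 6+9+12+16+12 = 55
DC→E5→R8→E9→K9→DC: 6+9+7+16+7 = 45
DC→E5→K9→R8→E9→DC: 6+3+12+7+12 = 40
DC→E5→E9→R8→K9→DC: 6+13+7+12+7 = 45
DC→K9→R8→E5→E9→DC: 7+12+9+13+12 = 53
DC→K9→E5→R8→E9→DC: 7+3+9+7+12 = 38
The minimum is 38.
One optimal route: DC → K9 → E5 → R8 → E9 → DC (or its reverse).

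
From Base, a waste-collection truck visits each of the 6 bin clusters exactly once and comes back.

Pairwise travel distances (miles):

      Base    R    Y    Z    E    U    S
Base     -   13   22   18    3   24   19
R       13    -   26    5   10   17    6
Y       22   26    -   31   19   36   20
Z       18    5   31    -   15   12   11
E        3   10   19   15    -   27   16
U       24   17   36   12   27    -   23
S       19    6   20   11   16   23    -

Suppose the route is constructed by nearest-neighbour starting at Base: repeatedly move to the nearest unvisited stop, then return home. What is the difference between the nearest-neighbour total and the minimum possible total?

Base: E=3, R=13, Z=18, S=19, Y=22, U=24 ⇒ E
E: R=10, Z=15, S=16, Y=19, U=27 ⇒ R
R: Z=5, S=6, U=17, Y=26 ⇒ Z
Z: S=11, U=12, Y=31 ⇒ S
S: Y=20, U=23 ⇒ Y
Y: U=36 ⇒ U
NN route Base → E → R → Z → S → Y → U → Base costs 109.
Optimal: Base → E → Y → S → R → Z → U → Base costs 89 (by enumerating all 360 distinct tours).
Excess = 109 − 89 = 20.

The nearest-neighbour route is 20 miles longer than optimal.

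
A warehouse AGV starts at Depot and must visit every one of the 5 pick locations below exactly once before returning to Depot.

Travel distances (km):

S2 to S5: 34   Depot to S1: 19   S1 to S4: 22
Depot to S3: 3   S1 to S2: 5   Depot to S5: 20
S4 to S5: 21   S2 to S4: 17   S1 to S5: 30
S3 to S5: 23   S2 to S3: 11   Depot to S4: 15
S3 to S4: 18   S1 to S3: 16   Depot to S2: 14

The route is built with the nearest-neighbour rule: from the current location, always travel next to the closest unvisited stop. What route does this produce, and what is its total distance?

Nearest-neighbour total = 82 km; route Depot → S3 → S2 → S1 → S4 → S5 → Depot.

Depot → [S3:3 / S2:14 / S4:15 / S1:19 / S5:20] → S3 (3)
S3 → [S2:11 / S1:16 / S4:18 / S5:23] → S2 (11)
S2 → [S1:5 / S4:17 / S5:34] → S1 (5)
S1 → [S4:22 / S5:30] → S4 (22)
S4 → [S5:21] → S5 (21)
Return S5→Depot: 20.
Total = 3 + 11 + 5 + 22 + 21 + 20 = 82.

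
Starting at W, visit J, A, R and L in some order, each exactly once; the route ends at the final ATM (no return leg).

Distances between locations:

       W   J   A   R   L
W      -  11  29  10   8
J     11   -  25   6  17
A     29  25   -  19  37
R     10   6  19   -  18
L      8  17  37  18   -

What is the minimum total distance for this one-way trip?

50 — the minimum one-way total.

There are 4! = 24 possible orderings.
W → J → A → R → L: 11+25+19+18 = 73
W → J → A → L → R: 11+25+37+18 = 91
W → J → R → A → L: 11+6+19+37 = 73
W → J → R → L → A: 11+6+18+37 = 72
W → J → L → A → R: 11+17+37+19 = 84
W → J → L → R → A: 11+17+18+19 = 65
W → A → J → R → L: 29+25+6+18 = 78
W → A → J → L → R: 29+25+17+18 = 89
W → A → R → J → L: 29+19+6+17 = 71
W → A → R → L → J: 29+19+18+17 = 83
W → A → L → J → R: 29+37+17+6 = 89
W → A → L → R → J: 29+37+18+6 = 90
W → R → J → A → L: 10+6+25+37 = 78
W → R → J → L → A: 10+6+17+37 = 70
… (10 more)
W → L → J → R → A: 8+17+6+19 = 50  ← best
The minimum is 50.
One shortest path: W → L → J → R → A.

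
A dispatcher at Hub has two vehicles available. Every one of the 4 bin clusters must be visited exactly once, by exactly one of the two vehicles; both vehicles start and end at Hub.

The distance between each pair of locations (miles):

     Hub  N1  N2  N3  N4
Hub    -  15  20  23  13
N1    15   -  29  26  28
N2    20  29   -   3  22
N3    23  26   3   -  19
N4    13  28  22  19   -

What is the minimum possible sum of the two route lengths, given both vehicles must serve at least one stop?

Minimum combined distance: 85 miles.

Check every non-empty split of the stops between the two vehicles; for each half take its own optimal tour:
  {N1} + {N2, N3, N4}: 30 + 55 = 85
  {N2} + {N1, N3, N4}: 40 + 73 = 113
  {N1, N2} + {N3, N4}: 64 + 55 = 119
  {N3} + {N1, N2, N4}: 46 + 79 = 125
  {N1, N3} + {N2, N4}: 64 + 55 = 119
  {N2, N3} + {N1, N4}: 46 + 56 = 102
  … (7 splits in total)
Best: vehicle 1 Hub → N1 → Hub = 30; vehicle 2 Hub → N2 → N3 → N4 → Hub = 55; combined 85.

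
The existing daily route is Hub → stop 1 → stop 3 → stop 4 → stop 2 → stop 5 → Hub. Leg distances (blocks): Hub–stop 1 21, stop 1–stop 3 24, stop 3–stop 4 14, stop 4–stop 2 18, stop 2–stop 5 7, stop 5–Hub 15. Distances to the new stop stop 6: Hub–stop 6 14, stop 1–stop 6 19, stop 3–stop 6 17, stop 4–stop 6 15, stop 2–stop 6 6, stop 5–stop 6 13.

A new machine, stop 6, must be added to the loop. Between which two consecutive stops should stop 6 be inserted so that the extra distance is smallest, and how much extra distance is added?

+3 blocks — insert stop 6 between stop 4 and stop 2.

Insertion cost between consecutive stops i–j is d(i,stop 6) + d(stop 6,j) − d(i,j):
  between Hub and stop 1: 14 + 19 − 21 = 12
  between stop 1 and stop 3: 19 + 17 − 24 = 12
  between stop 3 and stop 4: 17 + 15 − 14 = 18
  between stop 4 and stop 2: 15 + 6 − 18 = 3
  between stop 2 and stop 5: 6 + 13 − 7 = 12
  between stop 5 and Hub: 13 + 14 − 15 = 12
Cheapest insertion is between stop 4 and stop 2, adding 3.
New total = 99 + 3 = 102.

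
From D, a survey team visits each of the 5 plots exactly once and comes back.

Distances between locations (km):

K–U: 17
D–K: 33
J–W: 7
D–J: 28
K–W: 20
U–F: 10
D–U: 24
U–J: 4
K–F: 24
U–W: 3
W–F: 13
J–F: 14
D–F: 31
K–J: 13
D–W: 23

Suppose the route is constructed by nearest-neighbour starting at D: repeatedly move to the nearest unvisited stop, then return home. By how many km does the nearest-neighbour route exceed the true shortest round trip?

D: W=23, U=24, J=28, F=31, K=33 ⇒ W
W: U=3, J=7, F=13, K=20 ⇒ U
U: J=4, F=10, K=17 ⇒ J
J: K=13, F=14 ⇒ K
K: F=24 ⇒ F
NN route D → W → U → J → K → F → D costs 98.
Optimal: D → K → J → U → F → W → D costs 96 (by enumerating all 60 distinct tours).
Excess = 98 − 96 = 2.

The nearest-neighbour route is 2 km longer than optimal.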